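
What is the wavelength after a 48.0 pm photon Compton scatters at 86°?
50.2571 pm

Using the Compton scattering formula:
λ' = λ + Δλ = λ + λ_C(1 - cos θ)

Given:
- Initial wavelength λ = 48.0 pm
- Scattering angle θ = 86°
- Compton wavelength λ_C ≈ 2.4263 pm

Calculate the shift:
Δλ = 2.4263 × (1 - cos(86°))
Δλ = 2.4263 × 0.9302
Δλ = 2.2571 pm

Final wavelength:
λ' = 48.0 + 2.2571 = 50.2571 pm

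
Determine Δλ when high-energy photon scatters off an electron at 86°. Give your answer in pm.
2.2571 pm

Using the Compton scattering formula:
Δλ = λ_C(1 - cos θ)

where λ_C = h/(m_e·c) ≈ 2.4263 pm is the Compton wavelength of an electron.

For θ = 86°:
cos(86°) = 0.0698
1 - cos(86°) = 0.9302

Δλ = 2.4263 × 0.9302
Δλ = 2.2571 pm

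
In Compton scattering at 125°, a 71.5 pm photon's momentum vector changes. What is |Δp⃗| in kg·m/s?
1.6025e-23 kg·m/s

Photon momentum magnitude is p = h/λ.

Initial momentum:
p₀ = h/λ = 6.6261e-34/7.1500e-11 = 9.2672e-24 kg·m/s

After scattering:
λ' = λ + Δλ = 71.5 + 3.8180 = 75.3180 pm
p' = h/λ' = 6.6261e-34/7.5318e-11 = 8.7975e-24 kg·m/s

Momentum is a vector; the scattered photon's direction makes angle θ = 125° with the incident direction. The magnitude of the vector change Δp⃗ = p⃗₀ − p⃗' is found from the law of cosines:
|Δp⃗|² = p₀² + p'² − 2p₀p'cos θ
|Δp⃗|² = (9.2672e-24)² + (8.7975e-24)² − 2·9.2672e-24·8.7975e-24·cos(125°)
|Δp⃗| = 1.6025e-23 kg·m/s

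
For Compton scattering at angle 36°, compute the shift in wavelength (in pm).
0.4634 pm

Using the Compton scattering formula:
Δλ = λ_C(1 - cos θ)

where λ_C = h/(m_e·c) ≈ 2.4263 pm is the Compton wavelength of an electron.

For θ = 36°:
cos(36°) = 0.8090
1 - cos(36°) = 0.1910

Δλ = 2.4263 × 0.1910
Δλ = 0.4634 pm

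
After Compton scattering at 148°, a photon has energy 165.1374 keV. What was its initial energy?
410.0001 keV

Convert final energy to wavelength (hc ≈ 1239.842 keV·pm):
λ' = hc/E' = 1239.842 / 165.1374 = 7.5079 pm

Calculate the Compton shift:
Δλ = λ_C(1 - cos(148°))
Δλ = 2.4263 × (1 - cos(148°))
Δλ = 4.4839 pm

Initial wavelength:
λ = λ' - Δλ = 7.5079 - 4.4839 = 3.0240 pm

Initial energy:
E = hc/λ = 1239.842 / 3.0240 = 410.0001 keV

(Intermediate values are shown rounded; full precision is carried through to the final answer.)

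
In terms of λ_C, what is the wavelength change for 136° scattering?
1.7193 λ_C

The Compton shift formula is:
Δλ = λ_C(1 - cos θ)

Dividing both sides by λ_C:
Δλ/λ_C = 1 - cos θ

For θ = 136°:
Δλ/λ_C = 1 - cos(136°)
Δλ/λ_C = 1 - -0.7193
Δλ/λ_C = 1.7193

This means the shift is 1.7193 × λ_C = 4.1717 pm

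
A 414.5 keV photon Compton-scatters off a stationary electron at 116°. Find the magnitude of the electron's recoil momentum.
2.8174e-22 kg·m/s

The electron is initially at rest, so by conservation of momentum:
p⃗_e = p⃗₀ − p⃗'  (incident photon momentum minus scattered photon momentum)

Photon momentum magnitudes (p = h/λ = E/c):
λ₀ = hc/E₀ = 2.9912 pm → p₀ = h/λ₀ = 2.2152e-22 kg·m/s
Δλ = λ_C(1 − cos 116°) = 3.4899 pm
λ' = 6.4811 pm → p' = h/λ' = 1.0224e-22 kg·m/s

The scattered photon makes angle θ = 116° with the incident direction, so by the law of cosines:
|p⃗_e|² = p₀² + p'² − 2p₀p'cos θ
|p⃗_e|² = (2.2152e-22)² + (1.0224e-22)² − 2·2.2152e-22·1.0224e-22·cos(116°)
|p⃗_e| = 2.8174e-22 kg·m/s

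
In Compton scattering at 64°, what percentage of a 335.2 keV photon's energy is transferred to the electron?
0.2692 (or 26.92%)

Calculate initial and final photon energies:

Initial: E₀ = 335.2 keV → λ₀ = 3.6988 pm
Compton shift: Δλ = 1.3627 pm
Final wavelength: λ' = 5.0615 pm
Final energy: E' = 244.9555 keV

Fractional energy loss:
(E₀ - E')/E₀ = (335.2000 - 244.9555)/335.2000
= 90.2445/335.2000
= 0.2692
= 26.92%

(Intermediate values are shown rounded; full precision is carried through to the final answer.)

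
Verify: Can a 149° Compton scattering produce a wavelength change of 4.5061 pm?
Yes, consistent

Calculate the expected shift for θ = 149°:

Δλ_expected = λ_C(1 - cos(149°))
Δλ_expected = 2.4263 × (1 - cos(149°))
Δλ_expected = 2.4263 × 1.8572
Δλ_expected = 4.5061 pm

Given shift: 4.5061 pm
Expected shift: 4.5061 pm
Difference: 0.0000 pm

The values match. This is consistent with Compton scattering at the stated angle.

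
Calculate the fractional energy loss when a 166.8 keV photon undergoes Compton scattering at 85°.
0.2296 (or 22.96%)

Calculate initial and final photon energies:

Initial: E₀ = 166.8 keV → λ₀ = 7.4331 pm
Compton shift: Δλ = 2.2148 pm
Final wavelength: λ' = 9.6479 pm
Final energy: E' = 128.5084 keV

Fractional energy loss:
(E₀ - E')/E₀ = (166.8000 - 128.5084)/166.8000
= 38.2916/166.8000
= 0.2296
= 22.96%

(Intermediate values are shown rounded; full precision is carried through to the final answer.)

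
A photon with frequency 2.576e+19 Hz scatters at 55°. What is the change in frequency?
2.103e+18 Hz (decrease)

Convert frequency to wavelength (c = 299792458 m/s):
λ₀ = c/f₀ = 299792458/2.576e+19 = 1.1637906e-11 m = 11.6379 pm

Calculate Compton shift:
Δλ = λ_C(1 - cos(55°)) = 1.0346 pm

Final wavelength:
λ' = λ₀ + Δλ = 11.6379 + 1.0346 = 12.6725 pm

Final frequency:
f' = c/λ' = 299792458/1.2672542e-11 = 2.3656853e+19 Hz

Frequency shift (decrease):
Δf = f₀ - f' = 2.576e+19 - 2.3656853e+19 = 2.103e+18 Hz

(Intermediate values are shown rounded; full precision is carried through to the final answer.)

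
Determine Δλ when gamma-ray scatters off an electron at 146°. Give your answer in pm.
4.4378 pm

Using the Compton scattering formula:
Δλ = λ_C(1 - cos θ)

where λ_C = h/(m_e·c) ≈ 2.4263 pm is the Compton wavelength of an electron.

For θ = 146°:
cos(146°) = -0.8290
1 - cos(146°) = 1.8290

Δλ = 2.4263 × 1.8290
Δλ = 4.4378 pm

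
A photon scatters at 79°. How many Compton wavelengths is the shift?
0.8092 λ_C

The Compton shift formula is:
Δλ = λ_C(1 - cos θ)

Dividing both sides by λ_C:
Δλ/λ_C = 1 - cos θ

For θ = 79°:
Δλ/λ_C = 1 - cos(79°)
Δλ/λ_C = 1 - 0.1908
Δλ/λ_C = 0.8092

This means the shift is 0.8092 × λ_C = 1.9633 pm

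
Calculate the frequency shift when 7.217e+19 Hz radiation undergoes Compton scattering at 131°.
3.549e+19 Hz (decrease)

Convert frequency to wavelength (c = 299792458 m/s):
λ₀ = c/f₀ = 299792458/7.217e+19 = 4.1539761e-12 m = 4.1540 pm

Calculate Compton shift:
Δλ = λ_C(1 - cos(131°)) = 4.0181 pm

Final wavelength:
λ' = λ₀ + Δλ = 4.1540 + 4.0181 = 8.1721 pm

Final frequency:
f' = c/λ' = 299792458/8.1720891e-12 = 3.6684923e+19 Hz

Frequency shift (decrease):
Δf = f₀ - f' = 7.217e+19 - 3.6684923e+19 = 3.549e+19 Hz

(Intermediate values are shown rounded; full precision is carried through to the final answer.)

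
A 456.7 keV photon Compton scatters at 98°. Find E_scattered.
226.2993 keV

First convert energy to wavelength:
λ = hc/E, with hc ≈ 1239.842 keV·pm (i.e. 1239.842 eV·nm)

For E = 456.7 keV = 456700 eV:
λ = 1239.842 keV·pm / 456.7 keV
λ = 2.7148 pm

Calculate the Compton shift:
Δλ = λ_C(1 - cos(98°)) = 2.4263 × 1.1392
Δλ = 2.7640 pm

Final wavelength:
λ' = 2.7148 + 2.7640 = 5.4788 pm

Final energy:
E' = hc/λ' = 1239.842 / 5.4788 = 226.2993 keV

(Intermediate values are shown rounded; full precision is carried through to the final answer.)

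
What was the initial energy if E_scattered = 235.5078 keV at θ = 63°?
314.7000 keV

Convert final energy to wavelength (hc ≈ 1239.842 keV·pm):
λ' = hc/E' = 1239.842 / 235.5078 = 5.2645 pm

Calculate the Compton shift:
Δλ = λ_C(1 - cos(63°))
Δλ = 2.4263 × (1 - cos(63°))
Δλ = 1.3248 pm

Initial wavelength:
λ = λ' - Δλ = 5.2645 - 1.3248 = 3.9398 pm

Initial energy:
E = hc/λ = 1239.842 / 3.9398 = 314.7000 keV

(Intermediate values are shown rounded; full precision is carried through to the final answer.)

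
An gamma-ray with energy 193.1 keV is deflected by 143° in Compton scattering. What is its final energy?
114.9623 keV

First convert energy to wavelength:
λ = hc/E, with hc ≈ 1239.842 keV·pm (i.e. 1239.842 eV·nm)

For E = 193.1 keV = 193100 eV:
λ = 1239.842 keV·pm / 193.1 keV
λ = 6.4207 pm

Calculate the Compton shift:
Δλ = λ_C(1 - cos(143°)) = 2.4263 × 1.7986
Δλ = 4.3640 pm

Final wavelength:
λ' = 6.4207 + 4.3640 = 10.7848 pm

Final energy:
E' = hc/λ' = 1239.842 / 10.7848 = 114.9623 keV

(Intermediate values are shown rounded; full precision is carried through to the final answer.)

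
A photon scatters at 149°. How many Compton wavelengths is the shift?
1.8572 λ_C

The Compton shift formula is:
Δλ = λ_C(1 - cos θ)

Dividing both sides by λ_C:
Δλ/λ_C = 1 - cos θ

For θ = 149°:
Δλ/λ_C = 1 - cos(149°)
Δλ/λ_C = 1 - -0.8572
Δλ/λ_C = 1.8572

This means the shift is 1.8572 × λ_C = 4.5061 pm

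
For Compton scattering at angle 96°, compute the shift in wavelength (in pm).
2.6799 pm

Using the Compton scattering formula:
Δλ = λ_C(1 - cos θ)

where λ_C = h/(m_e·c) ≈ 2.4263 pm is the Compton wavelength of an electron.

For θ = 96°:
cos(96°) = -0.1045
1 - cos(96°) = 1.1045

Δλ = 2.4263 × 1.1045
Δλ = 2.6799 pm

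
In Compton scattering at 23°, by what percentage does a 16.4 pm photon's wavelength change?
1.1761%

Calculate the Compton shift:
Δλ = λ_C(1 - cos(23°))
Δλ = 2.4263 × (1 - cos(23°))
Δλ = 2.4263 × 0.0795
Δλ = 0.1929 pm

Percentage change:
(Δλ/λ₀) × 100 = (0.1929/16.4) × 100
= 1.1761%

(Intermediate values are shown rounded; full precision is carried through to the final answer.)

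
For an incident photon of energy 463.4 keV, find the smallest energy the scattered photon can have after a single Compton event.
164.6940 keV (at θ = 180°)

The scattered photon has minimum energy when its wavelength is maximum, i.e., when the Compton shift Δλ = λ_C(1 − cos θ) is maximum. This occurs at θ = 180° (backscattering), giving Δλ_max = 2λ_C = 4.8526 pm.

Initial wavelength: λ₀ = hc/E₀ = 2.6755 pm
Maximum final wavelength: λ'_max = λ₀ + 2λ_C = 2.6755 + 4.8526 = 7.5282 pm
Minimum final energy: E'_min = hc/λ'_max = 164.6940 keV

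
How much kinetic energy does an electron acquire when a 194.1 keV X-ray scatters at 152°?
80.9371 keV

By energy conservation: K_e = E_initial - E_final

First find the scattered photon energy:
Initial wavelength: λ = hc/E = 6.3876 pm
Compton shift: Δλ = λ_C(1 - cos(152°)) = 4.5686 pm
Final wavelength: λ' = 6.3876 + 4.5686 = 10.9563 pm
Final photon energy: E' = hc/λ' = 113.1629 keV

Electron kinetic energy:
K_e = E - E' = 194.1000 - 113.1629 = 80.9371 keV

(Intermediate values are shown rounded; full precision is carried through to the final answer.)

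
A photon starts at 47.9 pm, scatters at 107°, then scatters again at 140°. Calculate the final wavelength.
55.3207 pm

Apply Compton shift twice:

First scattering at θ₁ = 107°:
Δλ₁ = λ_C(1 - cos(107°))
Δλ₁ = 2.4263 × 1.2924
Δλ₁ = 3.1357 pm

After first scattering:
λ₁ = 47.9 + 3.1357 = 51.0357 pm

Second scattering at θ₂ = 140°:
Δλ₂ = λ_C(1 - cos(140°))
Δλ₂ = 2.4263 × 1.7660
Δλ₂ = 4.2850 pm

Final wavelength:
λ₂ = 51.0357 + 4.2850 = 55.3207 pm

Total shift: Δλ_total = 3.1357 + 4.2850 = 7.4207 pm

(Intermediate values are shown rounded; full precision is carried through to the final answer.)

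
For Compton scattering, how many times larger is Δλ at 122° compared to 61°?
122° produces the larger shift by a factor of 2.970

Calculate both shifts using Δλ = λ_C(1 - cos θ):

For θ₁ = 61°:
Δλ₁ = 2.4263 × (1 - cos(61°))
Δλ₁ = 2.4263 × 0.5152
Δλ₁ = 1.2500 pm

For θ₂ = 122°:
Δλ₂ = 2.4263 × (1 - cos(122°))
Δλ₂ = 2.4263 × 1.5299
Δλ₂ = 3.7121 pm

The 122° angle produces the larger shift.
Ratio: 3.7121/1.2500 = 2.970

(Intermediate values are shown rounded; full precision is carried through to the final answer.)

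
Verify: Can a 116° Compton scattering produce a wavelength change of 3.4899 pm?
Yes, consistent

Calculate the expected shift for θ = 116°:

Δλ_expected = λ_C(1 - cos(116°))
Δλ_expected = 2.4263 × (1 - cos(116°))
Δλ_expected = 2.4263 × 1.4384
Δλ_expected = 3.4899 pm

Given shift: 3.4899 pm
Expected shift: 3.4899 pm
Difference: 0.0000 pm

The values match. This is consistent with Compton scattering at the stated angle.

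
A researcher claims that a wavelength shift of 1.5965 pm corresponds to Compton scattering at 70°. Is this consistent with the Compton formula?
Yes, consistent

Calculate the expected shift for θ = 70°:

Δλ_expected = λ_C(1 - cos(70°))
Δλ_expected = 2.4263 × (1 - cos(70°))
Δλ_expected = 2.4263 × 0.6580
Δλ_expected = 1.5965 pm

Given shift: 1.5965 pm
Expected shift: 1.5965 pm
Difference: 0.0000 pm

The values match. This is consistent with Compton scattering at the stated angle.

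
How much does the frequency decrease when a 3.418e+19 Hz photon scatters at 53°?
3.391e+18 Hz (decrease)

Convert frequency to wavelength (c = 299792458 m/s):
λ₀ = c/f₀ = 299792458/3.418e+19 = 8.7709906e-12 m = 8.7710 pm

Calculate Compton shift:
Δλ = λ_C(1 - cos(53°)) = 0.9661 pm

Final wavelength:
λ' = λ₀ + Δλ = 8.7710 + 0.9661 = 9.7371 pm

Final frequency:
f' = c/λ' = 299792458/9.7371109e-12 = 3.0788646e+19 Hz

Frequency shift (decrease):
Δf = f₀ - f' = 3.418e+19 - 3.0788646e+19 = 3.391e+18 Hz

(Intermediate values are shown rounded; full precision is carried through to the final answer.)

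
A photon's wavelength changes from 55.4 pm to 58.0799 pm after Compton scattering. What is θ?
96.00°

First find the wavelength shift:
Δλ = λ' - λ = 58.0799 - 55.4 = 2.6799 pm

Using Δλ = λ_C(1 - cos θ), with λ_C = h/(m_e·c) ≈ 2.42631024 pm:
cos θ = 1 - Δλ/λ_C
cos θ = 1 - 2.6799/2.42631024
cos θ = -0.104517

θ = arccos(-0.104517)
θ = 96.00°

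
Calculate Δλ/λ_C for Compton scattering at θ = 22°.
0.0728 λ_C

The Compton shift formula is:
Δλ = λ_C(1 - cos θ)

Dividing both sides by λ_C:
Δλ/λ_C = 1 - cos θ

For θ = 22°:
Δλ/λ_C = 1 - cos(22°)
Δλ/λ_C = 1 - 0.9272
Δλ/λ_C = 0.0728

This means the shift is 0.0728 × λ_C = 0.1767 pm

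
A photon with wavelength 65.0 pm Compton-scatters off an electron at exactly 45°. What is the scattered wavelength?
65.7106 pm

Using the Compton formula: λ' = λ + λ_C(1 − cos θ)

For θ = 45°, cos θ = √2/2 (exact) ≈ 0.7071, so:
1 − cos 45° = 1 − (√2/2) ≈ 0.2929

Δλ = λ_C × 0.2929 = 2.4263 × 0.2929 = 0.7106 pm

λ' = 65.0 + 0.7106 = 65.7106 pm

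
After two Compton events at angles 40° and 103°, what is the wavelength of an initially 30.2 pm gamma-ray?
33.7398 pm

Apply Compton shift twice:

First scattering at θ₁ = 40°:
Δλ₁ = λ_C(1 - cos(40°))
Δλ₁ = 2.4263 × 0.2340
Δλ₁ = 0.5676 pm

After first scattering:
λ₁ = 30.2 + 0.5676 = 30.7676 pm

Second scattering at θ₂ = 103°:
Δλ₂ = λ_C(1 - cos(103°))
Δλ₂ = 2.4263 × 1.2250
Δλ₂ = 2.9721 pm

Final wavelength:
λ₂ = 30.7676 + 2.9721 = 33.7398 pm

Total shift: Δλ_total = 0.5676 + 2.9721 = 3.5398 pm

(Intermediate values are shown rounded; full precision is carried through to the final answer.)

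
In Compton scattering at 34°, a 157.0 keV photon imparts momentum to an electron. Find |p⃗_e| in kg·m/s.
4.8006e-23 kg·m/s

The electron is initially at rest, so by conservation of momentum:
p⃗_e = p⃗₀ − p⃗'  (incident photon momentum minus scattered photon momentum)

Photon momentum magnitudes (p = h/λ = E/c):
λ₀ = hc/E₀ = 7.8971 pm → p₀ = h/λ₀ = 8.3905e-23 kg·m/s
Δλ = λ_C(1 − cos 34°) = 0.4148 pm
λ' = 8.3119 pm → p' = h/λ' = 7.9718e-23 kg·m/s

The scattered photon makes angle θ = 34° with the incident direction, so by the law of cosines:
|p⃗_e|² = p₀² + p'² − 2p₀p'cos θ
|p⃗_e|² = (8.3905e-23)² + (7.9718e-23)² − 2·8.3905e-23·7.9718e-23·cos(34°)
|p⃗_e| = 4.8006e-23 kg·m/s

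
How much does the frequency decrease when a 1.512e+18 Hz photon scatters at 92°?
1.891e+16 Hz (decrease)

Convert frequency to wavelength (c = 299792458 m/s):
λ₀ = c/f₀ = 299792458/1.512e+18 = 1.9827544e-10 m = 198.2754 pm

Calculate Compton shift:
Δλ = λ_C(1 - cos(92°)) = 2.5110 pm

Final wavelength:
λ' = λ₀ + Δλ = 198.2754 + 2.5110 = 200.7864 pm

Final frequency:
f' = c/λ' = 299792458/2.0078642e-10 = 1.4930913e+18 Hz

Frequency shift (decrease):
Δf = f₀ - f' = 1.512e+18 - 1.4930913e+18 = 1.891e+16 Hz

(Intermediate values are shown rounded; full precision is carried through to the final answer.)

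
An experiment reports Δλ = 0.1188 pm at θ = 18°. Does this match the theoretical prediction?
Yes, consistent

Calculate the expected shift for θ = 18°:

Δλ_expected = λ_C(1 - cos(18°))
Δλ_expected = 2.4263 × (1 - cos(18°))
Δλ_expected = 2.4263 × 0.0489
Δλ_expected = 0.1188 pm

Given shift: 0.1188 pm
Expected shift: 0.1188 pm
Difference: 0.0000 pm

The values match. This is consistent with Compton scattering at the stated angle.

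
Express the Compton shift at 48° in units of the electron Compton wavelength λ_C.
0.3309 λ_C

The Compton shift formula is:
Δλ = λ_C(1 - cos θ)

Dividing both sides by λ_C:
Δλ/λ_C = 1 - cos θ

For θ = 48°:
Δλ/λ_C = 1 - cos(48°)
Δλ/λ_C = 1 - 0.6691
Δλ/λ_C = 0.3309

This means the shift is 0.3309 × λ_C = 0.8028 pm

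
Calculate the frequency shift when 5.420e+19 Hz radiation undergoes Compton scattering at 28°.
2.647e+18 Hz (decrease)

Convert frequency to wavelength (c = 299792458 m/s):
λ₀ = c/f₀ = 299792458/5.420e+19 = 5.5312262e-12 m = 5.5312 pm

Calculate Compton shift:
Δλ = λ_C(1 - cos(28°)) = 0.2840 pm

Final wavelength:
λ' = λ₀ + Δλ = 5.5312 + 0.2840 = 5.8152 pm

Final frequency:
f' = c/λ' = 299792458/5.8152316e-12 = 5.1552969e+19 Hz

Frequency shift (decrease):
Δf = f₀ - f' = 5.420e+19 - 5.1552969e+19 = 2.647e+18 Hz

(Intermediate values are shown rounded; full precision is carried through to the final answer.)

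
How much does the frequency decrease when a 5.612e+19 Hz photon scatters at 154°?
2.599e+19 Hz (decrease)

Convert frequency to wavelength (c = 299792458 m/s):
λ₀ = c/f₀ = 299792458/5.612e+19 = 5.3419896e-12 m = 5.3420 pm

Calculate Compton shift:
Δλ = λ_C(1 - cos(154°)) = 4.6071 pm

Final wavelength:
λ' = λ₀ + Δλ = 5.3420 + 4.6071 = 9.9491 pm

Final frequency:
f' = c/λ' = 299792458/9.9490531e-12 = 3.0132763e+19 Hz

Frequency shift (decrease):
Δf = f₀ - f' = 5.612e+19 - 3.0132763e+19 = 2.599e+19 Hz

(Intermediate values are shown rounded; full precision is carried through to the final answer.)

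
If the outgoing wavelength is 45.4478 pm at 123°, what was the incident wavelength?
41.7000 pm

From λ' = λ + Δλ, we have λ = λ' - Δλ

First calculate the Compton shift:
Δλ = λ_C(1 - cos θ)
Δλ = 2.4263 × (1 - cos(123°))
Δλ = 2.4263 × 1.5446
Δλ = 3.7478 pm

Initial wavelength:
λ = λ' - Δλ
λ = 45.4478 - 3.7478
λ = 41.7000 pm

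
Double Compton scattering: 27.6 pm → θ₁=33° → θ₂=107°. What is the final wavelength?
31.1271 pm

Apply Compton shift twice:

First scattering at θ₁ = 33°:
Δλ₁ = λ_C(1 - cos(33°))
Δλ₁ = 2.4263 × 0.1613
Δλ₁ = 0.3914 pm

After first scattering:
λ₁ = 27.6 + 0.3914 = 27.9914 pm

Second scattering at θ₂ = 107°:
Δλ₂ = λ_C(1 - cos(107°))
Δλ₂ = 2.4263 × 1.2924
Δλ₂ = 3.1357 pm

Final wavelength:
λ₂ = 27.9914 + 3.1357 = 31.1271 pm

Total shift: Δλ_total = 0.3914 + 3.1357 = 3.5271 pm

(Intermediate values are shown rounded; full precision is carried through to the final answer.)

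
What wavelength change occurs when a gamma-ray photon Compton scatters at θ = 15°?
0.0827 pm

Using the Compton scattering formula:
Δλ = λ_C(1 - cos θ)

where λ_C = h/(m_e·c) ≈ 2.4263 pm is the Compton wavelength of an electron.

For θ = 15°:
cos(15°) = 0.9659
1 - cos(15°) = 0.0341

Δλ = 2.4263 × 0.0341
Δλ = 0.0827 pm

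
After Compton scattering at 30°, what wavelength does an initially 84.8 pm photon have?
85.1251 pm

Using the Compton formula: λ' = λ + λ_C(1 − cos θ)

For θ = 30°, cos θ = √3/2 (exact) ≈ 0.8660, so:
1 − cos 30° = 1 − (√3/2) ≈ 0.1340

Δλ = λ_C × 0.1340 = 2.4263 × 0.1340 = 0.3251 pm

λ' = 84.8 + 0.3251 = 85.1251 pm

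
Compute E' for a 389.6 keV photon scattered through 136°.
168.5943 keV

First convert energy to wavelength:
λ = hc/E, with hc ≈ 1239.842 keV·pm (i.e. 1239.842 eV·nm)

For E = 389.6 keV = 389600 eV:
λ = 1239.842 keV·pm / 389.6 keV
λ = 3.1823 pm

Calculate the Compton shift:
Δλ = λ_C(1 - cos(136°)) = 2.4263 × 1.7193
Δλ = 4.1717 pm

Final wavelength:
λ' = 3.1823 + 4.1717 = 7.3540 pm

Final energy:
E' = hc/λ' = 1239.842 / 7.3540 = 168.5943 keV

(Intermediate values are shown rounded; full precision is carried through to the final answer.)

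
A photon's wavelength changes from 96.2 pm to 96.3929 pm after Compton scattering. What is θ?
23.00°

First find the wavelength shift:
Δλ = λ' - λ = 96.3929 - 96.2 = 0.1929 pm

Using Δλ = λ_C(1 - cos θ), with λ_C = h/(m_e·c) ≈ 2.42631024 pm:
cos θ = 1 - Δλ/λ_C
cos θ = 1 - 0.1929/2.42631024
cos θ = 0.920497

θ = arccos(0.920497)
θ = 23.00°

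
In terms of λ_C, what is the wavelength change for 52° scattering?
0.3843 λ_C

The Compton shift formula is:
Δλ = λ_C(1 - cos θ)

Dividing both sides by λ_C:
Δλ/λ_C = 1 - cos θ

For θ = 52°:
Δλ/λ_C = 1 - cos(52°)
Δλ/λ_C = 1 - 0.6157
Δλ/λ_C = 0.3843

This means the shift is 0.3843 × λ_C = 0.9325 pm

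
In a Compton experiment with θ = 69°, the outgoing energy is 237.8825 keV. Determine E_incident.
339.2000 keV

Convert final energy to wavelength (hc ≈ 1239.842 keV·pm):
λ' = hc/E' = 1239.842 / 237.8825 = 5.2120 pm

Calculate the Compton shift:
Δλ = λ_C(1 - cos(69°))
Δλ = 2.4263 × (1 - cos(69°))
Δλ = 1.5568 pm

Initial wavelength:
λ = λ' - Δλ = 5.2120 - 1.5568 = 3.6552 pm

Initial energy:
E = hc/λ = 1239.842 / 3.6552 = 339.2000 keV

(Intermediate values are shown rounded; full precision is carried through to the final answer.)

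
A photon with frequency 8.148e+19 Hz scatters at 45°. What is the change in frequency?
1.319e+19 Hz (decrease)

Convert frequency to wavelength (c = 299792458 m/s):
λ₀ = c/f₀ = 299792458/8.148e+19 = 3.6793380e-12 m = 3.6793 pm

Calculate Compton shift:
Δλ = λ_C(1 - cos(45°)) = 0.7106 pm

Final wavelength:
λ' = λ₀ + Δλ = 3.6793 + 0.7106 = 4.3900 pm

Final frequency:
f' = c/λ' = 299792458/4.3899878e-12 = 6.8290044e+19 Hz

Frequency shift (decrease):
Δf = f₀ - f' = 8.148e+19 - 6.8290044e+19 = 1.319e+19 Hz

(Intermediate values are shown rounded; full precision is carried through to the final answer.)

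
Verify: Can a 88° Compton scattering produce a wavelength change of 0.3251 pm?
No, inconsistent

Calculate the expected shift for θ = 88°:

Δλ_expected = λ_C(1 - cos(88°))
Δλ_expected = 2.4263 × (1 - cos(88°))
Δλ_expected = 2.4263 × 0.9651
Δλ_expected = 2.3416 pm

Given shift: 0.3251 pm
Expected shift: 2.3416 pm
Difference: 2.0166 pm

The values do not match. The given shift corresponds to θ ≈ 30.0°, not 88°.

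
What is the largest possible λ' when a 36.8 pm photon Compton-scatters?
41.6526 pm (at θ = 180°)

The Compton shift is Δλ = λ_C(1 − cos θ).

Since cos θ ranges from −1 to 1, the factor (1 − cos θ) ranges from 0 to 2; the maximum shift occurs at θ = 180° (backscattering):
Δλ_max = 2λ_C = 2 × 2.4263 pm = 4.8526 pm

Maximum scattered wavelength:
λ'_max = λ₀ + Δλ_max = 36.8 + 4.8526 = 41.6526 pm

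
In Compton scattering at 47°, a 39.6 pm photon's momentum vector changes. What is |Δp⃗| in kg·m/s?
1.3220e-23 kg·m/s

Photon momentum magnitude is p = h/λ.

Initial momentum:
p₀ = h/λ = 6.6261e-34/3.9600e-11 = 1.6733e-23 kg·m/s

After scattering:
λ' = λ + Δλ = 39.6 + 0.7716 = 40.3716 pm
p' = h/λ' = 6.6261e-34/4.0372e-11 = 1.6413e-23 kg·m/s

Momentum is a vector; the scattered photon's direction makes angle θ = 47° with the incident direction. The magnitude of the vector change Δp⃗ = p⃗₀ − p⃗' is found from the law of cosines:
|Δp⃗|² = p₀² + p'² − 2p₀p'cos θ
|Δp⃗|² = (1.6733e-23)² + (1.6413e-23)² − 2·1.6733e-23·1.6413e-23·cos(47°)
|Δp⃗| = 1.3220e-23 kg·m/s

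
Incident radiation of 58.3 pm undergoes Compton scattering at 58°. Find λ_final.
59.4406 pm

Using the Compton scattering formula:
λ' = λ + Δλ = λ + λ_C(1 - cos θ)

Given:
- Initial wavelength λ = 58.3 pm
- Scattering angle θ = 58°
- Compton wavelength λ_C ≈ 2.4263 pm

Calculate the shift:
Δλ = 2.4263 × (1 - cos(58°))
Δλ = 2.4263 × 0.4701
Δλ = 1.1406 pm

Final wavelength:
λ' = 58.3 + 1.1406 = 59.4406 pm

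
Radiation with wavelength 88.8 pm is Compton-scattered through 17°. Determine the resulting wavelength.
88.9060 pm

Using the Compton scattering formula:
λ' = λ + Δλ = λ + λ_C(1 - cos θ)

Given:
- Initial wavelength λ = 88.8 pm
- Scattering angle θ = 17°
- Compton wavelength λ_C ≈ 2.4263 pm

Calculate the shift:
Δλ = 2.4263 × (1 - cos(17°))
Δλ = 2.4263 × 0.0437
Δλ = 0.1060 pm

Final wavelength:
λ' = 88.8 + 0.1060 = 88.9060 pm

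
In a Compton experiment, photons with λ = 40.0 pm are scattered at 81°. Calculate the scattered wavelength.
42.0468 pm

Using the Compton scattering formula:
λ' = λ + Δλ = λ + λ_C(1 - cos θ)

Given:
- Initial wavelength λ = 40.0 pm
- Scattering angle θ = 81°
- Compton wavelength λ_C ≈ 2.4263 pm

Calculate the shift:
Δλ = 2.4263 × (1 - cos(81°))
Δλ = 2.4263 × 0.8436
Δλ = 2.0468 pm

Final wavelength:
λ' = 40.0 + 2.0468 = 42.0468 pm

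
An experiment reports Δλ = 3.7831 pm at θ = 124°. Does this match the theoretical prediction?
Yes, consistent

Calculate the expected shift for θ = 124°:

Δλ_expected = λ_C(1 - cos(124°))
Δλ_expected = 2.4263 × (1 - cos(124°))
Δλ_expected = 2.4263 × 1.5592
Δλ_expected = 3.7831 pm

Given shift: 3.7831 pm
Expected shift: 3.7831 pm
Difference: 0.0000 pm

The values match. This is consistent with Compton scattering at the stated angle.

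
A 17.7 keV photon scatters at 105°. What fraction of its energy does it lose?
0.0418 (or 4.18%)

Calculate initial and final photon energies:

Initial: E₀ = 17.7 keV → λ₀ = 70.0476 pm
Compton shift: Δλ = 3.0543 pm
Final wavelength: λ' = 73.1019 pm
Final energy: E' = 16.9605 keV

Fractional energy loss:
(E₀ - E')/E₀ = (17.7000 - 16.9605)/17.7000
= 0.7395/17.7000
= 0.0418
= 4.18%

(Intermediate values are shown rounded; full precision is carried through to the final answer.)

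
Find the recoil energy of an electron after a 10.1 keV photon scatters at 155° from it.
0.3667 keV

By energy conservation: K_e = E_initial - E_final

First find the scattered photon energy:
Initial wavelength: λ = hc/E = 122.7566 pm
Compton shift: Δλ = λ_C(1 - cos(155°)) = 4.6253 pm
Final wavelength: λ' = 122.7566 + 4.6253 = 127.3819 pm
Final photon energy: E' = hc/λ' = 9.7333 keV

Electron kinetic energy:
K_e = E - E' = 10.1000 - 9.7333 = 0.3667 keV

(Intermediate values are shown rounded; full precision is carried through to the final answer.)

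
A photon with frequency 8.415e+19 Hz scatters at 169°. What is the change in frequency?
4.834e+19 Hz (decrease)

Convert frequency to wavelength (c = 299792458 m/s):
λ₀ = c/f₀ = 299792458/8.415e+19 = 3.5625961e-12 m = 3.5626 pm

Calculate Compton shift:
Δλ = λ_C(1 - cos(169°)) = 4.8080 pm

Final wavelength:
λ' = λ₀ + Δλ = 3.5626 + 4.8080 = 8.3706 pm

Final frequency:
f' = c/λ' = 299792458/8.3706384e-12 = 3.5814766e+19 Hz

Frequency shift (decrease):
Δf = f₀ - f' = 8.415e+19 - 3.5814766e+19 = 4.834e+19 Hz

(Intermediate values are shown rounded; full precision is carried through to the final answer.)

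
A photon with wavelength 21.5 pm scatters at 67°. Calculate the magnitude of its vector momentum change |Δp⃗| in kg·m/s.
3.2967e-23 kg·m/s

Photon momentum magnitude is p = h/λ.

Initial momentum:
p₀ = h/λ = 6.6261e-34/2.1500e-11 = 3.0819e-23 kg·m/s

After scattering:
λ' = λ + Δλ = 21.5 + 1.4783 = 22.9783 pm
p' = h/λ' = 6.6261e-34/2.2978e-11 = 2.8836e-23 kg·m/s

Momentum is a vector; the scattered photon's direction makes angle θ = 67° with the incident direction. The magnitude of the vector change Δp⃗ = p⃗₀ − p⃗' is found from the law of cosines:
|Δp⃗|² = p₀² + p'² − 2p₀p'cos θ
|Δp⃗|² = (3.0819e-23)² + (2.8836e-23)² − 2·3.0819e-23·2.8836e-23·cos(67°)
|Δp⃗| = 3.2967e-23 kg·m/s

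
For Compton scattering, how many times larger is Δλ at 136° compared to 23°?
136° produces the larger shift by a factor of 21.628

Calculate both shifts using Δλ = λ_C(1 - cos θ):

For θ₁ = 23°:
Δλ₁ = 2.4263 × (1 - cos(23°))
Δλ₁ = 2.4263 × 0.0795
Δλ₁ = 0.1929 pm

For θ₂ = 136°:
Δλ₂ = 2.4263 × (1 - cos(136°))
Δλ₂ = 2.4263 × 1.7193
Δλ₂ = 4.1717 pm

The 136° angle produces the larger shift.
Ratio: 4.1717/0.1929 = 21.628

(Intermediate values are shown rounded; full precision is carried through to the final answer.)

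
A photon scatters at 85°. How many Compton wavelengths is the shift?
0.9128 λ_C

The Compton shift formula is:
Δλ = λ_C(1 - cos θ)

Dividing both sides by λ_C:
Δλ/λ_C = 1 - cos θ

For θ = 85°:
Δλ/λ_C = 1 - cos(85°)
Δλ/λ_C = 1 - 0.0872
Δλ/λ_C = 0.9128

This means the shift is 0.9128 × λ_C = 2.2148 pm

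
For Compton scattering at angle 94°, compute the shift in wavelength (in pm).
2.5956 pm

Using the Compton scattering formula:
Δλ = λ_C(1 - cos θ)

where λ_C = h/(m_e·c) ≈ 2.4263 pm is the Compton wavelength of an electron.

For θ = 94°:
cos(94°) = -0.0698
1 - cos(94°) = 1.0698

Δλ = 2.4263 × 1.0698
Δλ = 2.5956 pm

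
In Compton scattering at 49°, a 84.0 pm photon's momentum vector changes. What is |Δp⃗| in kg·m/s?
6.5106e-24 kg·m/s

Photon momentum magnitude is p = h/λ.

Initial momentum:
p₀ = h/λ = 6.6261e-34/8.4000e-11 = 7.8882e-24 kg·m/s

After scattering:
λ' = λ + Δλ = 84.0 + 0.8345 = 84.8345 pm
p' = h/λ' = 6.6261e-34/8.4835e-11 = 7.8106e-24 kg·m/s

Momentum is a vector; the scattered photon's direction makes angle θ = 49° with the incident direction. The magnitude of the vector change Δp⃗ = p⃗₀ − p⃗' is found from the law of cosines:
|Δp⃗|² = p₀² + p'² − 2p₀p'cos θ
|Δp⃗|² = (7.8882e-24)² + (7.8106e-24)² − 2·7.8882e-24·7.8106e-24·cos(49°)
|Δp⃗| = 6.5106e-24 kg·m/s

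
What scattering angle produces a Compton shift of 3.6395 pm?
120.00°

From the Compton formula Δλ = λ_C(1 - cos θ), we can solve for θ:

cos θ = 1 - Δλ/λ_C

Given:
- Δλ = 3.6395 pm
- λ_C = h/(m_e·c) ≈ 2.42631024 pm

cos θ = 1 - 3.6395/2.42631024
cos θ = 1 - 1.500014
cos θ = -0.500014

θ = arccos(-0.500014)
θ = 120.00°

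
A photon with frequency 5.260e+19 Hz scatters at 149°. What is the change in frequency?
2.322e+19 Hz (decrease)

Convert frequency to wavelength (c = 299792458 m/s):
λ₀ = c/f₀ = 299792458/5.260e+19 = 5.6994764e-12 m = 5.6995 pm

Calculate Compton shift:
Δλ = λ_C(1 - cos(149°)) = 4.5061 pm

Final wavelength:
λ' = λ₀ + Δλ = 5.6995 + 4.5061 = 10.2055 pm

Final frequency:
f' = c/λ' = 299792458/1.0205540e-11 = 2.9375461e+19 Hz

Frequency shift (decrease):
Δf = f₀ - f' = 5.260e+19 - 2.9375461e+19 = 2.322e+19 Hz

(Intermediate values are shown rounded; full precision is carried through to the final answer.)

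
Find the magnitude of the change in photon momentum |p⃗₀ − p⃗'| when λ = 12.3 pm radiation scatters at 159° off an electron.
9.1352e-23 kg·m/s

Photon momentum magnitude is p = h/λ.

Initial momentum:
p₀ = h/λ = 6.6261e-34/1.2300e-11 = 5.3870e-23 kg·m/s

After scattering:
λ' = λ + Δλ = 12.3 + 4.6915 = 16.9915 pm
p' = h/λ' = 6.6261e-34/1.6991e-11 = 3.8996e-23 kg·m/s

Momentum is a vector; the scattered photon's direction makes angle θ = 159° with the incident direction. The magnitude of the vector change Δp⃗ = p⃗₀ − p⃗' is found from the law of cosines:
|Δp⃗|² = p₀² + p'² − 2p₀p'cos θ
|Δp⃗|² = (5.3870e-23)² + (3.8996e-23)² − 2·5.3870e-23·3.8996e-23·cos(159°)
|Δp⃗| = 9.1352e-23 kg·m/s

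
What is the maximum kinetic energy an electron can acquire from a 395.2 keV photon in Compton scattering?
240.0233 keV

Maximum energy transfer occurs at θ = 180° (backscattering).

Initial photon: E₀ = 395.2 keV → λ₀ = 3.1373 pm

Maximum Compton shift (at 180°):
Δλ_max = 2λ_C = 2 × 2.4263 = 4.8526 pm

Final wavelength:
λ' = 3.1373 + 4.8526 = 7.9899 pm

Minimum photon energy (maximum energy to electron):
E'_min = hc/λ' = 155.1767 keV

Maximum electron kinetic energy:
K_max = E₀ - E'_min = 395.2000 - 155.1767 = 240.0233 keV

(Intermediate values are shown rounded; full precision is carried through to the final answer.)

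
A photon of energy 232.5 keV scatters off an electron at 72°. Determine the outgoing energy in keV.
176.8880 keV

First convert energy to wavelength:
λ = hc/E, with hc ≈ 1239.842 keV·pm (i.e. 1239.842 eV·nm)

For E = 232.5 keV = 232500 eV:
λ = 1239.842 keV·pm / 232.5 keV
λ = 5.3327 pm

Calculate the Compton shift:
Δλ = λ_C(1 - cos(72°)) = 2.4263 × 0.6910
Δλ = 1.6765 pm

Final wavelength:
λ' = 5.3327 + 1.6765 = 7.0092 pm

Final energy:
E' = hc/λ' = 1239.842 / 7.0092 = 176.8880 keV

(Intermediate values are shown rounded; full precision is carried through to the final answer.)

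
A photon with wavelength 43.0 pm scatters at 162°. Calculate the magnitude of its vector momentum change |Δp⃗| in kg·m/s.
2.8931e-23 kg·m/s

Photon momentum magnitude is p = h/λ.

Initial momentum:
p₀ = h/λ = 6.6261e-34/4.3000e-11 = 1.5409e-23 kg·m/s

After scattering:
λ' = λ + Δλ = 43.0 + 4.7339 = 47.7339 pm
p' = h/λ' = 6.6261e-34/4.7734e-11 = 1.3881e-23 kg·m/s

Momentum is a vector; the scattered photon's direction makes angle θ = 162° with the incident direction. The magnitude of the vector change Δp⃗ = p⃗₀ − p⃗' is found from the law of cosines:
|Δp⃗|² = p₀² + p'² − 2p₀p'cos θ
|Δp⃗|² = (1.5409e-23)² + (1.3881e-23)² − 2·1.5409e-23·1.3881e-23·cos(162°)
|Δp⃗| = 2.8931e-23 kg·m/s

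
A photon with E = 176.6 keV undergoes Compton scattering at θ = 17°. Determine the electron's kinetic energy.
2.6272 keV

By energy conservation: K_e = E_initial - E_final

First find the scattered photon energy:
Initial wavelength: λ = hc/E = 7.0206 pm
Compton shift: Δλ = λ_C(1 - cos(17°)) = 0.1060 pm
Final wavelength: λ' = 7.0206 + 0.1060 = 7.1266 pm
Final photon energy: E' = hc/λ' = 173.9728 keV

Electron kinetic energy:
K_e = E - E' = 176.6000 - 173.9728 = 2.6272 keV

(Intermediate values are shown rounded; full precision is carried through to the final answer.)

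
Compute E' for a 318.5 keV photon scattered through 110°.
173.4309 keV

First convert energy to wavelength:
λ = hc/E, with hc ≈ 1239.842 keV·pm (i.e. 1239.842 eV·nm)

For E = 318.5 keV = 318500 eV:
λ = 1239.842 keV·pm / 318.5 keV
λ = 3.8928 pm

Calculate the Compton shift:
Δλ = λ_C(1 - cos(110°)) = 2.4263 × 1.3420
Δλ = 3.2562 pm

Final wavelength:
λ' = 3.8928 + 3.2562 = 7.1489 pm

Final energy:
E' = hc/λ' = 1239.842 / 7.1489 = 173.4309 keV

(Intermediate values are shown rounded; full precision is carried through to the final answer.)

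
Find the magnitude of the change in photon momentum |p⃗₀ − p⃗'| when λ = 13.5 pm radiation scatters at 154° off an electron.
8.3527e-23 kg·m/s

Photon momentum magnitude is p = h/λ.

Initial momentum:
p₀ = h/λ = 6.6261e-34/1.3500e-11 = 4.9082e-23 kg·m/s

After scattering:
λ' = λ + Δλ = 13.5 + 4.6071 = 18.1071 pm
p' = h/λ' = 6.6261e-34/1.8107e-11 = 3.6594e-23 kg·m/s

Momentum is a vector; the scattered photon's direction makes angle θ = 154° with the incident direction. The magnitude of the vector change Δp⃗ = p⃗₀ − p⃗' is found from the law of cosines:
|Δp⃗|² = p₀² + p'² − 2p₀p'cos θ
|Δp⃗|² = (4.9082e-23)² + (3.6594e-23)² − 2·4.9082e-23·3.6594e-23·cos(154°)
|Δp⃗| = 8.3527e-23 kg·m/s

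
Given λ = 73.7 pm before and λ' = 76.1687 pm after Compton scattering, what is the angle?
91.00°

First find the wavelength shift:
Δλ = λ' - λ = 76.1687 - 73.7 = 2.4687 pm

Using Δλ = λ_C(1 - cos θ), with λ_C = h/(m_e·c) ≈ 2.42631024 pm:
cos θ = 1 - Δλ/λ_C
cos θ = 1 - 2.4687/2.42631024
cos θ = -0.017471

θ = arccos(-0.017471)
θ = 91.00°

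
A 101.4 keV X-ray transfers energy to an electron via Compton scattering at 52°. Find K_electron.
7.1854 keV

By energy conservation: K_e = E_initial - E_final

First find the scattered photon energy:
Initial wavelength: λ = hc/E = 12.2272 pm
Compton shift: Δλ = λ_C(1 - cos(52°)) = 0.9325 pm
Final wavelength: λ' = 12.2272 + 0.9325 = 13.1598 pm
Final photon energy: E' = hc/λ' = 94.2146 keV

Electron kinetic energy:
K_e = E - E' = 101.4000 - 94.2146 = 7.1854 keV

(Intermediate values are shown rounded; full precision is carried through to the final answer.)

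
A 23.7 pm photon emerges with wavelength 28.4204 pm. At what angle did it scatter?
161.00°

First find the wavelength shift:
Δλ = λ' - λ = 28.4204 - 23.7 = 4.7204 pm

Using Δλ = λ_C(1 - cos θ), with λ_C = h/(m_e·c) ≈ 2.42631024 pm:
cos θ = 1 - Δλ/λ_C
cos θ = 1 - 4.7204/2.42631024
cos θ = -0.945506

θ = arccos(-0.945506)
θ = 161.00°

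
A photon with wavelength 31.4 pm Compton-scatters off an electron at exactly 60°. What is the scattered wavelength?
32.6132 pm

Using the Compton formula: λ' = λ + λ_C(1 − cos θ)

For θ = 60°, cos θ = 1/2 (exact) = 0.5000, so:
1 − cos 60° = 1 − (1/2) = 0.5000

Δλ = λ_C × 0.5000 = 2.4263 × 0.5000 = 1.2132 pm

λ' = 31.4 + 1.2132 = 32.6132 pm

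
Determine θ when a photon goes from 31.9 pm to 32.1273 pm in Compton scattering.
25.00°

First find the wavelength shift:
Δλ = λ' - λ = 32.1273 - 31.9 = 0.2273 pm

Using Δλ = λ_C(1 - cos θ), with λ_C = h/(m_e·c) ≈ 2.42631024 pm:
cos θ = 1 - Δλ/λ_C
cos θ = 1 - 0.2273/2.42631024
cos θ = 0.906319

θ = arccos(0.906319)
θ = 25.00°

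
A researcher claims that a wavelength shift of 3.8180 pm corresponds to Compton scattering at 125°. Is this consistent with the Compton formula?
Yes, consistent

Calculate the expected shift for θ = 125°:

Δλ_expected = λ_C(1 - cos(125°))
Δλ_expected = 2.4263 × (1 - cos(125°))
Δλ_expected = 2.4263 × 1.5736
Δλ_expected = 3.8180 pm

Given shift: 3.8180 pm
Expected shift: 3.8180 pm
Difference: 0.0000 pm

The values match. This is consistent with Compton scattering at the stated angle.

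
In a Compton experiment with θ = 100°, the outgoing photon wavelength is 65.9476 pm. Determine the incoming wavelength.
63.1000 pm

From λ' = λ + Δλ, we have λ = λ' - Δλ

First calculate the Compton shift:
Δλ = λ_C(1 - cos θ)
Δλ = 2.4263 × (1 - cos(100°))
Δλ = 2.4263 × 1.1736
Δλ = 2.8476 pm

Initial wavelength:
λ = λ' - Δλ
λ = 65.9476 - 2.8476
λ = 63.1000 pm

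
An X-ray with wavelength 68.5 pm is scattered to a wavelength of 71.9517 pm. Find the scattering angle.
115.00°

First find the wavelength shift:
Δλ = λ' - λ = 71.9517 - 68.5 = 3.4517 pm

Using Δλ = λ_C(1 - cos θ), with λ_C = h/(m_e·c) ≈ 2.42631024 pm:
cos θ = 1 - Δλ/λ_C
cos θ = 1 - 3.4517/2.42631024
cos θ = -0.422613

θ = arccos(-0.422613)
θ = 115.00°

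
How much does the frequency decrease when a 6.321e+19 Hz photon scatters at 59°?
1.256e+19 Hz (decrease)

Convert frequency to wavelength (c = 299792458 m/s):
λ₀ = c/f₀ = 299792458/6.321e+19 = 4.7428011e-12 m = 4.7428 pm

Calculate Compton shift:
Δλ = λ_C(1 - cos(59°)) = 1.1767 pm

Final wavelength:
λ' = λ₀ + Δλ = 4.7428 + 1.1767 = 5.9195 pm

Final frequency:
f' = c/λ' = 299792458/5.9194692e-12 = 5.0645159e+19 Hz

Frequency shift (decrease):
Δf = f₀ - f' = 6.321e+19 - 5.0645159e+19 = 1.256e+19 Hz

(Intermediate values are shown rounded; full precision is carried through to the final answer.)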